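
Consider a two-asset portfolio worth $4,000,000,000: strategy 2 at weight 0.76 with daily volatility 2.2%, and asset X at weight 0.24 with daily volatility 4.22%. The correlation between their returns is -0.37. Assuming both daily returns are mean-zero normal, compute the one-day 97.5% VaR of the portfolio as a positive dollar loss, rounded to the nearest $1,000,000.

$126,000,000

σ_p² = 0.76²·2.2² + 0.24²·4.22² + 2·-0.37·0.76·0.24·2.2·4.22 = 2.5682 (%²).
σ_p = √2.5682 = 1.603%.
At 97.5%, z = 1.960.
VaR = 1.960 × 1.603% = 3.142%; on $4,000,000,000 that is $125,680,000.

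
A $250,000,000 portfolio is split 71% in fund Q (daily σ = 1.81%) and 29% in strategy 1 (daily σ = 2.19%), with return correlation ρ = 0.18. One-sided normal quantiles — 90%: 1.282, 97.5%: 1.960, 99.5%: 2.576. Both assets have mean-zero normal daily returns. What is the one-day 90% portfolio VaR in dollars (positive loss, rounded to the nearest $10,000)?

$4,910,000

σ_p² = 0.71²·1.81² + 0.29²·2.19² + 2·0.18·0.71·0.29·1.81·2.19 = 2.3487 (%²).
σ_p = √2.3487 = 1.533%.
VaR = 1.282 × 1.533% = 1.965%; on $250,000,000 that is $4,912,500.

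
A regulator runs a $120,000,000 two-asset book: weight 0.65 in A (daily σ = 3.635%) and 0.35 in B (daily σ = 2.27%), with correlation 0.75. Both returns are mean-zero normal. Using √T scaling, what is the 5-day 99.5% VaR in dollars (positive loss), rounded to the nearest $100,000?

σ_p = √(0.65²·3.635² + 0.35²·2.27² + 2·0.75·0.65·0.35·3.635·2.27) = 3.005%.
σ_{5d} = 3.005% × √5 = 6.719%.
z(99.5%) = 2.576.
VaR = 2.576 × 6.719% = 17.308%; on $120,000,000 that is $20,769,600.

$20,800,000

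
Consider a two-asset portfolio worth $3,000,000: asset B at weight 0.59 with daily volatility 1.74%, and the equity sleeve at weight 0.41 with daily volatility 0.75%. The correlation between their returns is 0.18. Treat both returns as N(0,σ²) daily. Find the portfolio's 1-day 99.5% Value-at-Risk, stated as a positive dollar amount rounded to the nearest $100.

$86,800

σ_p² = 0.59²·1.74² + 0.41²·0.75² + 2·0.18·0.59·0.41·1.74·0.75 = 1.2621 (%²).
σ_p = √1.2621 = 1.123%.
At 99.5%, z = 2.576.
VaR = 2.576 × 1.123% = 2.893%; on $3,000,000 that is $86,790.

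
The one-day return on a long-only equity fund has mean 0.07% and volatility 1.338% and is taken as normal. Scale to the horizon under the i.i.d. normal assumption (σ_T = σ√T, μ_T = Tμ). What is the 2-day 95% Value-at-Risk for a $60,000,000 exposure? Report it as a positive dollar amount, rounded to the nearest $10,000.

$1,780,000

At 95%, z = 1.645.
σ_{2d} = 1.338% × √2 = 1.892%; μ_{2d} = 2 × 0.07% = 0.140%.
VaR = −(0.140%) + 1.645 × 1.892% = 2.972%.
On $60,000,000: 0.02972 × $60,000,000 = $1,783,200.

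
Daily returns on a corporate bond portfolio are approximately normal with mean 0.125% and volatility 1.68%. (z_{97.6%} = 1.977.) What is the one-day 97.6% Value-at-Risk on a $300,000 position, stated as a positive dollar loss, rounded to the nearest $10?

$9,590

VaR = −μ + z·σ = −(0.125%) + 1.977 × 1.68% = 3.196%.
On $300,000: 0.03196 × $300,000 = $9,588.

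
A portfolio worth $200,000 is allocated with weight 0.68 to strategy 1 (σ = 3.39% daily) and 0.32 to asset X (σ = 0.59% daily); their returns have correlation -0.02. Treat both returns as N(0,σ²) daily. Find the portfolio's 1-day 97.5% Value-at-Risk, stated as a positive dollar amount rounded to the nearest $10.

σ_p² = 0.68²·3.39² + 0.32²·0.59² + 2·-0.02·0.68·0.32·3.39·0.59 = 5.3322 (%²).
σ_p = √5.3322 = 2.309%.
At 97.5%, z = 1.960.
VaR = 1.960 × 2.309% = 4.526%; on $200,000 that is $9,052.

$9,050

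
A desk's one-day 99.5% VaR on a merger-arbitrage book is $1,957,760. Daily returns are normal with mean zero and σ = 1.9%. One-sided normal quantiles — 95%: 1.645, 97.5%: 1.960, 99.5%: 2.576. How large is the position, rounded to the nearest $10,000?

VaR as a fraction of value: z·σ = 2.576 × 1.9% = 4.8944%.
Position = $1,957,760 / 0.048944 = $40,000,000.

$40,000,000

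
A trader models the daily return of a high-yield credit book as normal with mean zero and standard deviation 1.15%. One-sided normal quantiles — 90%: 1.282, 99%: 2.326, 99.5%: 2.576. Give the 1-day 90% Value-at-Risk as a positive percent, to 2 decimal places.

VaR = z·σ = 1.282 × 1.15% = 1.474%.

1.47%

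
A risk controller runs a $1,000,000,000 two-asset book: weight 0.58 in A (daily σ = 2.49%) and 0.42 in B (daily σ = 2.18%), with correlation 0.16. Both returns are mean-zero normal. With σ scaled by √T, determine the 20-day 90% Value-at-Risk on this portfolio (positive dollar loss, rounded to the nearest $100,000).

$104,900,000

σ_p = √(0.58²·2.49² + 0.42²·2.18² + 2·0.16·0.58·0.42·2.49·2.18) = 1.830%.
σ_{20d} = 1.830% × √20 = 8.184%.
z(90%) = 1.282.
VaR = 1.282 × 8.184% = 10.492%; on $1,000,000,000 that is $104,920,000.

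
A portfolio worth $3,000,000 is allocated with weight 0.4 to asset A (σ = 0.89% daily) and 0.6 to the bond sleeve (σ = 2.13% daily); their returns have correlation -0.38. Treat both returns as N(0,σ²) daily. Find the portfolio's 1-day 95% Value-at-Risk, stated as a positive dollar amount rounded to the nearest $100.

$58,700

σ_p² = 0.4²·0.89² + 0.6²·2.13² + 2·-0.38·0.4·0.6·0.89·2.13 = 1.4142 (%²).
σ_p = √1.4142 = 1.189%.
At 95%, z = 1.645.
VaR = 1.645 × 1.189% = 1.956%; on $3,000,000 that is $58,680.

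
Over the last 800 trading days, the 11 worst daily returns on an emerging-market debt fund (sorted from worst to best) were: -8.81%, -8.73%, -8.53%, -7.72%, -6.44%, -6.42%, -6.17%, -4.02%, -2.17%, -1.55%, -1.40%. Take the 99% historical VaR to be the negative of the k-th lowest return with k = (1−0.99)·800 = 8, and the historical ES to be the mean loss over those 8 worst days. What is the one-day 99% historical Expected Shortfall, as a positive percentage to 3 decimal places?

The 8 worst returns sum to -56.84%.
ES = −(-56.84%) / 8 = 7.105%.

7.105%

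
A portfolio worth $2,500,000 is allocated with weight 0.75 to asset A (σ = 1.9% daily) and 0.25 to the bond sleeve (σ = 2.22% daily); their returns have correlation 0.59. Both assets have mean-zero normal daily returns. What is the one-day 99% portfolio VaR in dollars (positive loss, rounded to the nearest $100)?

σ_p² = 0.75²·1.9² + 0.25²·2.22² + 2·0.59·0.75·0.25·1.9·2.22 = 3.2719 (%²).
σ_p = √3.2719 = 1.809%.
At 99%, z = 2.326.
VaR = 2.326 × 1.809% = 4.208%; on $2,500,000 that is $105,200.

$105,200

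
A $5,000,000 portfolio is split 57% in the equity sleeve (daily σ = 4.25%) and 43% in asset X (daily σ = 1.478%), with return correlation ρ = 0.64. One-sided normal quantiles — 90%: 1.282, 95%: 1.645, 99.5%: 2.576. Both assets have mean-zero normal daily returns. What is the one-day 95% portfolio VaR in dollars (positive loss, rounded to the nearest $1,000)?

σ_p² = 0.57²·4.25² + 0.43²·1.478² + 2·0.64·0.57·0.43·4.25·1.478 = 8.2431 (%²).
σ_p = √8.2431 = 2.871%.
VaR = 1.645 × 2.871% = 4.723%; on $5,000,000 that is $236,150.

$236,000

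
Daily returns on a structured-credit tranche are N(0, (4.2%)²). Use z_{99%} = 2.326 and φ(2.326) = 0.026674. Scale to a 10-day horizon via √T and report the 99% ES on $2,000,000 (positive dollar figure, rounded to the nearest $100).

$708,500

σ_{10d} = 4.2% × √10 = 13.282%.
ES multiplier = φ(z)/(1−α) = 0.026674/0.01 = 2.667.
ES = 13.282% × 2.667 = 35.423%; on $2,000,000: $708,460.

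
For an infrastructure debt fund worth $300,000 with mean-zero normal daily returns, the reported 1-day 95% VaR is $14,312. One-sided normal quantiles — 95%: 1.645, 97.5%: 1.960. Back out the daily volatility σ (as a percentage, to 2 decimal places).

VaR as a fraction: $14,312 / $300,000 = 4.771%.
σ = VaR / z = 4.771% / 1.645 = 2.900%.

2.90%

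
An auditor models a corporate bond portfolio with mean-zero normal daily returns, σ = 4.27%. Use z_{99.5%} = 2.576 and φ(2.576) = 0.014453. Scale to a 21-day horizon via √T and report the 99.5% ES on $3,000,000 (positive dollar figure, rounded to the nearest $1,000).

$1,697,000

σ_{21d} = 4.27% × √21 = 19.568%.
ES multiplier = φ(z)/(1−α) = 0.014453/0.005 = 2.891.
ES = 19.568% × 2.891 = 56.571%; on $3,000,000: $1,697,130.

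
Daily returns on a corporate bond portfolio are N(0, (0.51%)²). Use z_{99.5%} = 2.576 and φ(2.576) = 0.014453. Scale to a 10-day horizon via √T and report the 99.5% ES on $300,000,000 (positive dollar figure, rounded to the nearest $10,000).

σ_{10d} = 0.51% × √10 = 1.613%.
ES multiplier = φ(z)/(1−α) = 0.014453/0.005 = 2.891.
ES = 1.613% × 2.891 = 4.663%; on $300,000,000: $13,989,000.

$13,990,000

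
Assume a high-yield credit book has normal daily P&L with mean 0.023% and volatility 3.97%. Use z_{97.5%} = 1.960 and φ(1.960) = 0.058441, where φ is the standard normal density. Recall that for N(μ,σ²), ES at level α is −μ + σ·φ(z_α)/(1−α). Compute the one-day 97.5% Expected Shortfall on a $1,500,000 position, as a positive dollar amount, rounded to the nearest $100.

$138,900

Tail multiplier: φ(z)/(1−α) = 0.058441 / 0.025 = 2.338.
ES = −(0.023%) + 3.97% × 2.338 = 9.259%.
On $1,500,000: 0.09259 × $1,500,000 = $138,885.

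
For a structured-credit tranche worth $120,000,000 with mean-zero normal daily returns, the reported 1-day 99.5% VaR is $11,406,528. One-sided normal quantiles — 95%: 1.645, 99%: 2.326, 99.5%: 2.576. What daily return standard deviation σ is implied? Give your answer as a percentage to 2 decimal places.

3.69%

VaR as a fraction: $11,406,528 / $120,000,000 = 9.505%.
σ = VaR / z = 9.505% / 2.576 = 3.690%.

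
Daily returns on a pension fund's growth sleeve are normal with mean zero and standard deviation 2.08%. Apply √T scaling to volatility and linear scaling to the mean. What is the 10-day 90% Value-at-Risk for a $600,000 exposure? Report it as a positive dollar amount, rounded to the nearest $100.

At 90%, z = 1.282.
σ_{10d} = 2.08% × √10 = 6.578%.
VaR = 1.282 × 6.578% = 8.433%.
On $600,000: 0.08433 × $600,000 = $50,598.

$50,600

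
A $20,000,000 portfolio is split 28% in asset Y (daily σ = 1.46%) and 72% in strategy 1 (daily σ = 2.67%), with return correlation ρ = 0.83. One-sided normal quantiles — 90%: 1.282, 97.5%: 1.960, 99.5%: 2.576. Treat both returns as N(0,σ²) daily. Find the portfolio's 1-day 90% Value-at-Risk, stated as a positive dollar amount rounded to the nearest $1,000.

σ_p² = 0.28²·1.46² + 0.72²·2.67² + 2·0.83·0.28·0.72·1.46·2.67 = 5.1673 (%²).
σ_p = √5.1673 = 2.273%.
VaR = 1.282 × 2.273% = 2.914%; on $20,000,000 that is $582,800.

$583,000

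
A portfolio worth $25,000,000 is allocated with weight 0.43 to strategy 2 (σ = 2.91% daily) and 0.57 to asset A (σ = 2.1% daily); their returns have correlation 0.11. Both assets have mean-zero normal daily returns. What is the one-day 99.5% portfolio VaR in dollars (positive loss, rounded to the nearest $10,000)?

σ_p² = 0.43²·2.91² + 0.57²·2.1² + 2·0.11·0.43·0.57·2.91·2.1 = 3.3281 (%²).
σ_p = √3.3281 = 1.824%.
At 99.5%, z = 2.576.
VaR = 2.576 × 1.824% = 4.699%; on $25,000,000 that is $1,174,750.

$1,170,000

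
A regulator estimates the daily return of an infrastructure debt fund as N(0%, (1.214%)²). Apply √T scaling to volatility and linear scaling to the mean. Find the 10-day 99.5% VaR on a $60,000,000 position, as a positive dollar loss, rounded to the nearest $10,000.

$5,930,000

At 99.5%, z = 2.576.
σ_{10d} = 1.214% × √10 = 3.839%.
VaR = 2.576 × 3.839% = 9.889%.
On $60,000,000: 0.09889 × $60,000,000 = $5,933,400.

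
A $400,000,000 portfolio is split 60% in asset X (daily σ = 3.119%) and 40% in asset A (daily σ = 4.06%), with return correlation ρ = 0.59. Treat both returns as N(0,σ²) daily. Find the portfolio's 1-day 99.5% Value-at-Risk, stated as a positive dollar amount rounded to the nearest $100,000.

$32,100,000

σ_p² = 0.6²·3.119² + 0.4²·4.06² + 2·0.59·0.6·0.4·3.119·4.06 = 9.7257 (%²).
σ_p = √9.7257 = 3.119%.
At 99.5%, z = 2.576.
VaR = 2.576 × 3.119% = 8.035%; on $400,000,000 that is $32,140,000.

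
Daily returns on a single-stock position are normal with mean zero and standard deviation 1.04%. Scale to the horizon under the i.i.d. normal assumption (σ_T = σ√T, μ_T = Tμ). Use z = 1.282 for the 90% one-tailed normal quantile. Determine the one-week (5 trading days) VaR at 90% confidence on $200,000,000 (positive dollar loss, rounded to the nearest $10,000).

σ_{5d} = 1.04% × √5 = 2.326%.
VaR = 1.282 × 2.326% = 2.982%.
On $200,000,000: 0.02982 × $200,000,000 = $5,964,000.

$5,960,000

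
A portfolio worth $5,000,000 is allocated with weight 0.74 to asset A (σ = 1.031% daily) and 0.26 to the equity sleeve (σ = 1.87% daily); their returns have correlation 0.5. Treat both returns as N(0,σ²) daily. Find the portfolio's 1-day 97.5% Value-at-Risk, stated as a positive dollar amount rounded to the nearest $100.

$106,900

σ_p² = 0.74²·1.031² + 0.26²·1.87² + 2·0.5·0.74·0.26·1.031·1.87 = 1.1894 (%²).
σ_p = √1.1894 = 1.091%.
At 97.5%, z = 1.960.
VaR = 1.960 × 1.091% = 2.138%; on $5,000,000 that is $106,900.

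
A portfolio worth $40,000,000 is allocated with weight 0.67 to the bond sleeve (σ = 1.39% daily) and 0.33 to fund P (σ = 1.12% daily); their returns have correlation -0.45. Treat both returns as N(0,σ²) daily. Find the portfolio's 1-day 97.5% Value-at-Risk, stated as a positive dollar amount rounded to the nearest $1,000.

$653,000

σ_p² = 0.67²·1.39² + 0.33²·1.12² + 2·-0.45·0.67·0.33·1.39·1.12 = 0.6941 (%²).
σ_p = √0.6941 = 0.833%.
At 97.5%, z = 1.960.
VaR = 1.960 × 0.833% = 1.633%; on $40,000,000 that is $653,200.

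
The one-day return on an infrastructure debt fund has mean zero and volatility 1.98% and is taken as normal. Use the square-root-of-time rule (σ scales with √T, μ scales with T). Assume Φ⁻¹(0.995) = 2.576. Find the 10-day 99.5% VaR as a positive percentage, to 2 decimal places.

σ_{10d} = 1.98% × √10 = 6.261%.
VaR = 2.576 × 6.261% = 16.128%.

16.13%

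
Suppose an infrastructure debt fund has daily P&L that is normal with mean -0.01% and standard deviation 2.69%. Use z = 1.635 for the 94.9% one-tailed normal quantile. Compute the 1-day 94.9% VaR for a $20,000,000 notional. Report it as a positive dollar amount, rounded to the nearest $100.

VaR = −μ + z·σ = −(-0.01%) + 1.635 × 2.69% = 4.408%.
On $20,000,000: 0.04408 × $20,000,000 = $881,600.

$881,600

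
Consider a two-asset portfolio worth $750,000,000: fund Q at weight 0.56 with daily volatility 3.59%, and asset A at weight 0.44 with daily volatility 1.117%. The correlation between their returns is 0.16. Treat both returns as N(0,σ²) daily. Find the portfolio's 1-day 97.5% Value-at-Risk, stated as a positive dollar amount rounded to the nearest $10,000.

σ_p² = 0.56²·3.59² + 0.44²·1.117² + 2·0.16·0.56·0.44·3.59·1.117 = 4.5994 (%²).
σ_p = √4.5994 = 2.145%.
At 97.5%, z = 1.960.
VaR = 1.960 × 2.145% = 4.204%; on $750,000,000 that is $31,530,000.

$31,530,000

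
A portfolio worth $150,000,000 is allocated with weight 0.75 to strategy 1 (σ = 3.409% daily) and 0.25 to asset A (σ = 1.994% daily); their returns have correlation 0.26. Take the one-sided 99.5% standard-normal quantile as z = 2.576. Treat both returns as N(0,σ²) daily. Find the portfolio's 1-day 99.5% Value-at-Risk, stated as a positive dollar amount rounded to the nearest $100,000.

$10,500,000

σ_p² = 0.75²·3.409² + 0.25²·1.994² + 2·0.26·0.75·0.25·3.409·1.994 = 7.4482 (%²).
σ_p = √7.4482 = 2.729%.
VaR = 2.576 × 2.729% = 7.030%; on $150,000,000 that is $10,545,000.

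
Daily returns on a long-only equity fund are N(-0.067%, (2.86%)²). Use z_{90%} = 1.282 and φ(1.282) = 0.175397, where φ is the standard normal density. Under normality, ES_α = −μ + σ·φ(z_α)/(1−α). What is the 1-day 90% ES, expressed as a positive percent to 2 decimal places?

Tail multiplier: φ(z)/(1−α) = 0.175397 / 0.1 = 1.754.
ES = −(-0.067%) + 2.86% × 1.754 = 5.083%.

5.08%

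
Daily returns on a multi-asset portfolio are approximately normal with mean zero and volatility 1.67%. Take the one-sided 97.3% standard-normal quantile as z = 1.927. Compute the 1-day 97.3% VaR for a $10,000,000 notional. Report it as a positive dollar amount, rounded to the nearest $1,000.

VaR = z·σ = 1.927 × 1.67% = 3.218%.
On $10,000,000: 0.03218 × $10,000,000 = $321,800.

$322,000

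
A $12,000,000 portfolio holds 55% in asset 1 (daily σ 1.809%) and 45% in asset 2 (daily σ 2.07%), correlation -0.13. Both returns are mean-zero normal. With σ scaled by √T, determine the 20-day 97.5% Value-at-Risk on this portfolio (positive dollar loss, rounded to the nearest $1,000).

σ_p = √(0.55²·1.809² + 0.45²·2.07² + 2·-0.13·0.55·0.45·1.809·2.07) = 1.271%.
σ_{20d} = 1.271% × √20 = 5.684%.
z(97.5%) = 1.960.
VaR = 1.960 × 5.684% = 11.141%; on $12,000,000 that is $1,336,920.

$1,337,000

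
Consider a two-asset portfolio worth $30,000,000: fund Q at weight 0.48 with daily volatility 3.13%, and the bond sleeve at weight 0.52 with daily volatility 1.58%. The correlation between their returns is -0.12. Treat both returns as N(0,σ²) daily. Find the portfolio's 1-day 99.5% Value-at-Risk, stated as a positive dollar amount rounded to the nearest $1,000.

$1,255,000

σ_p² = 0.48²·3.13² + 0.52²·1.58² + 2·-0.12·0.48·0.52·3.13·1.58 = 2.6360 (%²).
σ_p = √2.6360 = 1.624%.
At 99.5%, z = 2.576.
VaR = 2.576 × 1.624% = 4.183%; on $30,000,000 that is $1,254,900.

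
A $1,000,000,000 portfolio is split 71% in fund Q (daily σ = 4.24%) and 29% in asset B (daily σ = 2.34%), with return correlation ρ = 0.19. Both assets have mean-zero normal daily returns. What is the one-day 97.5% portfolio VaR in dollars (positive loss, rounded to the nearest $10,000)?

σ_p² = 0.71²·4.24² + 0.29²·2.34² + 2·0.19·0.71·0.29·4.24·2.34 = 10.2993 (%²).
σ_p = √10.2993 = 3.209%.
At 97.5%, z = 1.960.
VaR = 1.960 × 3.209% = 6.290%; on $1,000,000,000 that is $62,900,000.

$62,900,000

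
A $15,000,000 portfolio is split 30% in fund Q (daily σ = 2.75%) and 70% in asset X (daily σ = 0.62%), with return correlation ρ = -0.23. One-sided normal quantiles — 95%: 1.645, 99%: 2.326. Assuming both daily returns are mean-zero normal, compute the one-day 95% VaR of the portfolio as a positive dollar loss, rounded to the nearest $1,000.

$207,000

σ_p² = 0.3²·2.75² + 0.7²·0.62² + 2·-0.23·0.3·0.7·2.75·0.62 = 0.7043 (%²).
σ_p = √0.7043 = 0.839%.
VaR = 1.645 × 0.839% = 1.380%; on $15,000,000 that is $207,000.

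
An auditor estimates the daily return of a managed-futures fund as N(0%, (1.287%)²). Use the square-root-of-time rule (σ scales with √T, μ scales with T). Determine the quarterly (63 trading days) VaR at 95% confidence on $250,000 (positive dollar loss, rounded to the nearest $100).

$42,000

At 95%, z = 1.645.
σ_{63d} = 1.287% × √63 = 10.215%.
VaR = 1.645 × 10.215% = 16.804%.
On $250,000: 0.16804 × $250,000 = $42,010.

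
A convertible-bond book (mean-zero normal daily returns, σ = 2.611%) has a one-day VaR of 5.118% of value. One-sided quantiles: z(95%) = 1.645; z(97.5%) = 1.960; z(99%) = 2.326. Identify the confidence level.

97.5%

Implied z = VaR/σ = 5.118 / 2.611 = 1.960.
This matches z(97.5%) = 1.960.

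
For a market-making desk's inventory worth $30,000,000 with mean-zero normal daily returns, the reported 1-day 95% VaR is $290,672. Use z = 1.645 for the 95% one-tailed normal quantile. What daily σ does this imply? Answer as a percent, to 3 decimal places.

VaR as a fraction: $290,672 / $30,000,000 = 0.969%.
σ = VaR / z = 0.969% / 1.645 = 0.589%.

0.589%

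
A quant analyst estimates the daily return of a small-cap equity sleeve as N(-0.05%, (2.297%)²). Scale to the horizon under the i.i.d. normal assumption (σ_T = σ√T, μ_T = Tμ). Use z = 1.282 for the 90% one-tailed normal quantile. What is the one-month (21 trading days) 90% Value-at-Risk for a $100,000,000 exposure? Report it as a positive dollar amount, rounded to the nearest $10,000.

$14,540,000

σ_{21d} = 2.297% × √21 = 10.526%; μ_{21d} = 21 × -0.05% = -1.050%.
VaR = −(-1.050%) + 1.282 × 10.526% = 14.544%.
On $100,000,000: 0.14544 × $100,000,000 = $14,544,000.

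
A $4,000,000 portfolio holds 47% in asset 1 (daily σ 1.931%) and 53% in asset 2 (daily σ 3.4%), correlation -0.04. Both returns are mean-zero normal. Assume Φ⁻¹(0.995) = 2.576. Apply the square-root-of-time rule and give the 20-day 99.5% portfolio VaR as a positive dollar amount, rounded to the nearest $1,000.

σ_p = √(0.47²·1.931² + 0.53²·3.4² + 2·-0.04·0.47·0.53·1.931·3.4) = 1.985%.
σ_{20d} = 1.985% × √20 = 8.877%.
VaR = 2.576 × 8.877% = 22.867%; on $4,000,000 that is $914,680.

$915,000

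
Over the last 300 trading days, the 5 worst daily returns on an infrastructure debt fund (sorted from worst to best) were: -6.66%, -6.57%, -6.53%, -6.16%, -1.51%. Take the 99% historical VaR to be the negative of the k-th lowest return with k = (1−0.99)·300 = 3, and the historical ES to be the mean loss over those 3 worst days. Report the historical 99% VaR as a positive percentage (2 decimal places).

k = 3; the 3rd lowest return is -6.53%, so VaR = 6.53%.

6.53%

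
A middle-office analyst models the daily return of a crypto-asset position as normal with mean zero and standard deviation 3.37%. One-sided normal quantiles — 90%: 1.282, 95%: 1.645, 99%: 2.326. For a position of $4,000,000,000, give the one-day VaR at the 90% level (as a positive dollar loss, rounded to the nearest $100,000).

$172,800,000

VaR = z·σ = 1.282 × 3.37% = 4.320%.
On $4,000,000,000: 0.04320 × $4,000,000,000 = $172,800,000.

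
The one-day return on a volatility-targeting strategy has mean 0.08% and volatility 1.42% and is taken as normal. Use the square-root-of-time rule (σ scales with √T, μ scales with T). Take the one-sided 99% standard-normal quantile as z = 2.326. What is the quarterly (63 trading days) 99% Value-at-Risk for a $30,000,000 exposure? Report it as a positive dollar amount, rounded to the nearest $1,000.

$6,353,000

σ_{63d} = 1.42% × √63 = 11.271%; μ_{63d} = 63 × 0.08% = 5.040%.
VaR = −(5.040%) + 2.326 × 11.271% = 21.176%.
On $30,000,000: 0.21176 × $30,000,000 = $6,352,800.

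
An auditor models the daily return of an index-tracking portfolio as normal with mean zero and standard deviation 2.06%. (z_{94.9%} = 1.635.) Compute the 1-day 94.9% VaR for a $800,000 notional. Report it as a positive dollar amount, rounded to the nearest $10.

VaR = z·σ = 1.635 × 2.06% = 3.368%.
On $800,000: 0.03368 × $800,000 = $26,944.

$26,940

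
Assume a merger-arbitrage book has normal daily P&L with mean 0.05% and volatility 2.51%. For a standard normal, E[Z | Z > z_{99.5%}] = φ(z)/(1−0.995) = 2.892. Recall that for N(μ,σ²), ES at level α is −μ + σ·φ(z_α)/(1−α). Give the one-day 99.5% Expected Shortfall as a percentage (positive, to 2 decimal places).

7.21%

ES = −(0.05%) + 2.51% × 2.892 = 7.209%.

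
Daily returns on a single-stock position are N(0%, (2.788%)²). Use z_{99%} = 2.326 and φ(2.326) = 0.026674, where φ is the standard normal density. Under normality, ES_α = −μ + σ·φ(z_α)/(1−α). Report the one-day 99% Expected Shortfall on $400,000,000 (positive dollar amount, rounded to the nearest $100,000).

$29,700,000

Tail multiplier: φ(z)/(1−α) = 0.026674 / 0.01 = 2.667.
ES = 2.788% × 2.667 = 7.436%.
On $400,000,000: 0.07436 × $400,000,000 = $29,744,000.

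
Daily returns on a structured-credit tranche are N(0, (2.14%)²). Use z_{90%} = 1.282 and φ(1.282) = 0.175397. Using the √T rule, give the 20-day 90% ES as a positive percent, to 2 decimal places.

σ_{20d} = 2.14% × √20 = 9.570%.
ES multiplier = φ(z)/(1−α) = 0.175397/0.1 = 1.754.
ES = 9.570% × 1.754 = 16.786%.

16.79%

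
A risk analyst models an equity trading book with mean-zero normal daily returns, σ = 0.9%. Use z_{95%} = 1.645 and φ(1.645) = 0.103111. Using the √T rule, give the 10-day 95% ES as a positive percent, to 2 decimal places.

σ_{10d} = 0.9% × √10 = 2.846%.
ES multiplier = φ(z)/(1−α) = 0.103111/0.05 = 2.062.
ES = 2.846% × 2.062 = 5.868%.

5.87%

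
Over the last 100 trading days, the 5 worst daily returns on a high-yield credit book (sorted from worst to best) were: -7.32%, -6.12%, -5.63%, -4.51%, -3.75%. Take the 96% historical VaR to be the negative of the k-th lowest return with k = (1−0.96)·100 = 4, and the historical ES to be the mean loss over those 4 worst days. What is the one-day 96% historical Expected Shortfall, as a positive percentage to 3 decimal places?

The 4 worst returns sum to -23.58%.
ES = −(-23.58%) / 4 = 5.895%.

5.895%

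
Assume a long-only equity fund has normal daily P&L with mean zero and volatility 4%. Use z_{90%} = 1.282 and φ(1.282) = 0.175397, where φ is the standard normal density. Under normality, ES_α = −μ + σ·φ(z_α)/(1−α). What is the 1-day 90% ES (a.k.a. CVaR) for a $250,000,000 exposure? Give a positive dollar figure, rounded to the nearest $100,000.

$17,500,000

Tail multiplier: φ(z)/(1−α) = 0.175397 / 0.1 = 1.754.
ES = 4% × 1.754 = 7.016%.
On $250,000,000: 0.07016 × $250,000,000 = $17,540,000.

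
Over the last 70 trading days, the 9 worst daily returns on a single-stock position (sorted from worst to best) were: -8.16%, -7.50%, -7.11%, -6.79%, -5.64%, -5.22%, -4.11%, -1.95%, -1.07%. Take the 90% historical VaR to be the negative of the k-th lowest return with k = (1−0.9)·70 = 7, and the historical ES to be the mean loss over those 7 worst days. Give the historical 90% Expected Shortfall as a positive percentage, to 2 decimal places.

The 7 worst returns sum to -44.53%.
ES = −(-44.53%) / 7 = 6.3614…% ≈ 6.36%.

6.36%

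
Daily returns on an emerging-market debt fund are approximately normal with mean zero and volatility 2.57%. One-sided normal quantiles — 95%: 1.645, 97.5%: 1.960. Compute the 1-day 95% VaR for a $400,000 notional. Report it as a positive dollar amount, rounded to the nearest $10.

VaR = z·σ = 1.645 × 2.57% = 4.228%.
On $400,000: 0.04228 × $400,000 = $16,912.

$16,910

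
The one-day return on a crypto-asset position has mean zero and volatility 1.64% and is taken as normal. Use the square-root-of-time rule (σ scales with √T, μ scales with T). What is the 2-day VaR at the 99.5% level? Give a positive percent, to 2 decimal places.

At 99.5%, z = 2.576.
σ_{2d} = 1.64% × √2 = 2.319%.
VaR = 2.576 × 2.319% = 5.974%.

5.97%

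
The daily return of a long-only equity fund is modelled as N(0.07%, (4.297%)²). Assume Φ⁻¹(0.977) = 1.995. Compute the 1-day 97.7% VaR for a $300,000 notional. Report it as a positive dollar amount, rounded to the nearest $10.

VaR = −μ + z·σ = −(0.07%) + 1.995 × 4.297% = 8.503%.
On $300,000: 0.08503 × $300,000 = $25,509.

$25,510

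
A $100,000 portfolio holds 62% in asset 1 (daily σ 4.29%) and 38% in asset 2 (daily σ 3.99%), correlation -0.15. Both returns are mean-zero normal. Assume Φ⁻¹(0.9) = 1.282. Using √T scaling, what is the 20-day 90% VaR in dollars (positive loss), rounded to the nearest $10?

$16,380

σ_p = √(0.62²·4.29² + 0.38²·3.99² + 2·-0.15·0.62·0.38·4.29·3.99) = 2.857%.
σ_{20d} = 2.857% × √20 = 12.777%.
VaR = 1.282 × 12.777% = 16.380%; on $100,000 that is $16,380.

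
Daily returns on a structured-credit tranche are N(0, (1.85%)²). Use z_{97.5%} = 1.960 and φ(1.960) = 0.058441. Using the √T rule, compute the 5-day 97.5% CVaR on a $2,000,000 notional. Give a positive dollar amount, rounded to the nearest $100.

$193,400

σ_{5d} = 1.85% × √5 = 4.137%.
ES multiplier = φ(z)/(1−α) = 0.058441/0.025 = 2.338.
ES = 4.137% × 2.338 = 9.672%; on $2,000,000: $193,440.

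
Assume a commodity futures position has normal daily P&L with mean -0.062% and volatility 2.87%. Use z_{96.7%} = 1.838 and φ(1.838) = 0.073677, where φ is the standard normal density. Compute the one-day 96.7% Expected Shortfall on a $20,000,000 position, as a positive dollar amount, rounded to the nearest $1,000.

Tail multiplier: φ(z)/(1−α) = 0.073677 / 0.033 = 2.233.
ES = −(-0.062%) + 2.87% × 2.233 = 6.471%.
On $20,000,000: 0.06471 × $20,000,000 = $1,294,200.

$1,294,000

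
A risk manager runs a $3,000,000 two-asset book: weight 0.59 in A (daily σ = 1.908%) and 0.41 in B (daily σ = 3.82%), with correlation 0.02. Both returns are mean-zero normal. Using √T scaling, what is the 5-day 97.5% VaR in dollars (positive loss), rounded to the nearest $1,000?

$256,000

σ_p = √(0.59²·1.908² + 0.41²·3.82² + 2·0.02·0.59·0.41·1.908·3.82) = 1.947%.
σ_{5d} = 1.947% × √5 = 4.354%.
z(97.5%) = 1.960.
VaR = 1.960 × 4.354% = 8.534%; on $3,000,000 that is $256,020.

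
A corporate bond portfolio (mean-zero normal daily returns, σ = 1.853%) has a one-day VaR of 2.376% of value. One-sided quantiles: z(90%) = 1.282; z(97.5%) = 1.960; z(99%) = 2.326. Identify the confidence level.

90%

Implied z = VaR/σ = 2.376 / 1.853 = 1.282.
This matches z(90%) = 1.282.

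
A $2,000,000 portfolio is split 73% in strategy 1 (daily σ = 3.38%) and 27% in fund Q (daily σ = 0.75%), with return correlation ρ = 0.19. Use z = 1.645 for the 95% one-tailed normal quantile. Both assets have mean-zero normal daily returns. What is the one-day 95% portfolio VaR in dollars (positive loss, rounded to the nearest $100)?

σ_p² = 0.73²·3.38² + 0.27²·0.75² + 2·0.19·0.73·0.27·3.38·0.75 = 6.3189 (%²).
σ_p = √6.3189 = 2.514%.
VaR = 1.645 × 2.514% = 4.136%; on $2,000,000 that is $82,720.

$82,700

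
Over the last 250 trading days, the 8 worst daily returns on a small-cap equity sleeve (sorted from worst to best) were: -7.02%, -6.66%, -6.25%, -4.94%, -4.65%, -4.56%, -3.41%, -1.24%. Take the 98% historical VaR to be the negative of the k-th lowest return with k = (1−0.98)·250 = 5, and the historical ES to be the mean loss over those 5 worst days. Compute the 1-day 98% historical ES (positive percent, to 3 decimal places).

5.904%

The 5 worst returns sum to -29.52%.
ES = −(-29.52%) / 5 = 5.904%.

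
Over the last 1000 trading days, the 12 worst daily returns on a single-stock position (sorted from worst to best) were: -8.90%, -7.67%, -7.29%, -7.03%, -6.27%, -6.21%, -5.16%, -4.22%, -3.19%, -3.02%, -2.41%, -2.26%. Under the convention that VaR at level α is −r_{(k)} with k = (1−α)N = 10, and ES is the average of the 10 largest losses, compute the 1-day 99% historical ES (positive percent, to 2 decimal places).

The 10 worst returns sum to -58.96%.
ES = −(-58.96%) / 10 = 5.896% ≈ 5.90%.

5.90%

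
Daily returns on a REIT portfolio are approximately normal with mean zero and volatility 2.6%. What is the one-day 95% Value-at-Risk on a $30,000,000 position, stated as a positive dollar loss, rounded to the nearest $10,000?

At 95% one-sided, z = 1.645.
VaR = z·σ = 1.645 × 2.6% = 4.277%.
On $30,000,000: 0.04277 × $30,000,000 = $1,283,100.

$1,280,000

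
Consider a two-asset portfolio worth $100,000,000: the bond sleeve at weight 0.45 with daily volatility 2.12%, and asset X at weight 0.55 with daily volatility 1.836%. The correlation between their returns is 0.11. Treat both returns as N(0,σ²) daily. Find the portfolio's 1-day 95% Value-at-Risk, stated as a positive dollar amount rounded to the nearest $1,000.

$2,407,000

σ_p² = 0.45²·2.12² + 0.55²·1.836² + 2·0.11·0.45·0.55·2.12·1.836 = 2.1417 (%²).
σ_p = √2.1417 = 1.463%.
At 95%, z = 1.645.
VaR = 1.645 × 1.463% = 2.407%; on $100,000,000 that is $2,407,000.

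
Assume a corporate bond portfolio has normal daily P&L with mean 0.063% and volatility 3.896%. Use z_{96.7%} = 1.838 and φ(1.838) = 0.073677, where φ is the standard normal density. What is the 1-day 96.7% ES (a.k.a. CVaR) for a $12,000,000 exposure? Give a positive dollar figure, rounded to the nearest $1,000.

$1,036,000

Tail multiplier: φ(z)/(1−α) = 0.073677 / 0.033 = 2.233.
ES = −(0.063%) + 3.896% × 2.233 = 8.637%.
On $12,000,000: 0.08637 × $12,000,000 = $1,036,440.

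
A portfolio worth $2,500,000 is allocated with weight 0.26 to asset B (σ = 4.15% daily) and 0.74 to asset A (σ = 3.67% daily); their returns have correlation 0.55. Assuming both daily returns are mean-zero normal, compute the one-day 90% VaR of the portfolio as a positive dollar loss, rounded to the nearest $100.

$109,900

σ_p² = 0.26²·4.15² + 0.74²·3.67² + 2·0.55·0.26·0.74·4.15·3.67 = 11.7632 (%²).
σ_p = √11.7632 = 3.430%.
At 90%, z = 1.282.
VaR = 1.282 × 3.430% = 4.397%; on $2,500,000 that is $109,925.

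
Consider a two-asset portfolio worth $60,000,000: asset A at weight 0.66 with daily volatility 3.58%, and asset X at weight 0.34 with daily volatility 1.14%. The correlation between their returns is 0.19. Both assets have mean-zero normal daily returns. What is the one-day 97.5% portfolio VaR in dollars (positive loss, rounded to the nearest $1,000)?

$2,900,000

σ_p² = 0.66²·3.58² + 0.34²·1.14² + 2·0.19·0.66·0.34·3.58·1.14 = 6.0811 (%²).
σ_p = √6.0811 = 2.466%.
At 97.5%, z = 1.960.
VaR = 1.960 × 2.466% = 4.833%; on $60,000,000 that is $2,899,800.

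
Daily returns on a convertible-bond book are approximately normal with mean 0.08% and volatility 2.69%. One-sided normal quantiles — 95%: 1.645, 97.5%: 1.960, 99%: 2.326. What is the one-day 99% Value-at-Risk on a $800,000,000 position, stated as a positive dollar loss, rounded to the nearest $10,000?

$49,420,000

VaR = −μ + z·σ = −(0.08%) + 2.326 × 2.69% = 6.177%.
On $800,000,000: 0.06177 × $800,000,000 = $49,416,000.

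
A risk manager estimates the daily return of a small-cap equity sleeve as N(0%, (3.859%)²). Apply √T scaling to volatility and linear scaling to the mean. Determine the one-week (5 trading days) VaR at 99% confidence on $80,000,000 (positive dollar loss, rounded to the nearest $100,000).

$16,100,000

At 99%, z = 2.326.
σ_{5d} = 3.859% × √5 = 8.629%.
VaR = 2.326 × 8.629% = 20.071%.
On $80,000,000: 0.20071 × $80,000,000 = $16,056,800.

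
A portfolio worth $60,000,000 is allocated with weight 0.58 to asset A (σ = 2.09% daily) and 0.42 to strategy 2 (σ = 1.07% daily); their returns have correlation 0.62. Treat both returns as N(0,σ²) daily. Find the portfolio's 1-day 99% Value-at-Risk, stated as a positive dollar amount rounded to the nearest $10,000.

σ_p² = 0.58²·2.09² + 0.42²·1.07² + 2·0.62·0.58·0.42·2.09·1.07 = 2.3469 (%²).
σ_p = √2.3469 = 1.532%.
At 99%, z = 2.326.
VaR = 2.326 × 1.532% = 3.563%; on $60,000,000 that is $2,137,800.

$2,140,000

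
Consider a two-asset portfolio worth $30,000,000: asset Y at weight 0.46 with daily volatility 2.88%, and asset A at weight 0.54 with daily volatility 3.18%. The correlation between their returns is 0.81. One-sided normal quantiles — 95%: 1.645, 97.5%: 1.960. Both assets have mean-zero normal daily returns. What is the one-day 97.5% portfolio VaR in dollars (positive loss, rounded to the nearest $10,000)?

σ_p² = 0.46²·2.88² + 0.54²·3.18² + 2·0.81·0.46·0.54·2.88·3.18 = 8.3893 (%²).
σ_p = √8.3893 = 2.896%.
VaR = 1.960 × 2.896% = 5.676%; on $30,000,000 that is $1,702,800.

$1,700,000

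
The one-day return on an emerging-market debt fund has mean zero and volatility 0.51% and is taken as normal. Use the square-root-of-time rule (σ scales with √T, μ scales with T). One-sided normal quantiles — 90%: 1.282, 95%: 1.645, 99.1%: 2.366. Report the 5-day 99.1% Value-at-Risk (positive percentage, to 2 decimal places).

2.70%

σ_{5d} = 0.51% × √5 = 1.140%.
VaR = 2.366 × 1.140% = 2.697%.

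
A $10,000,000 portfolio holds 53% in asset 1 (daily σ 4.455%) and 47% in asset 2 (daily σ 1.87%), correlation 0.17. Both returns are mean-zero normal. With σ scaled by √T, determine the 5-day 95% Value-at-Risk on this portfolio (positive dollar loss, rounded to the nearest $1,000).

$977,000

σ_p = √(0.53²·4.455² + 0.47²·1.87² + 2·0.17·0.53·0.47·4.455·1.87) = 2.656%.
σ_{5d} = 2.656% × √5 = 5.939%.
z(95%) = 1.645.
VaR = 1.645 × 5.939% = 9.770%; on $10,000,000 that is $977,000.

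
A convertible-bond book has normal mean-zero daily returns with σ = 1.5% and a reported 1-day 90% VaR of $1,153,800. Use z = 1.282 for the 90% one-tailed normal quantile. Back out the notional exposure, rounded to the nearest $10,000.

$60,000,000

VaR as a fraction of value: z·σ = 1.282 × 1.5% = 1.923%.
Position = $1,153,800 / 0.01923 = $60,000,000.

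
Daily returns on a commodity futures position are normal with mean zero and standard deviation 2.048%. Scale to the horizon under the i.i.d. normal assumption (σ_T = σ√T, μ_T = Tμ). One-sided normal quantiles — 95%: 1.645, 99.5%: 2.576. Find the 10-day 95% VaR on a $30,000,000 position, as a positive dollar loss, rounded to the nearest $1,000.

σ_{10d} = 2.048% × √10 = 6.476%.
VaR = 1.645 × 6.476% = 10.653%.
On $30,000,000: 0.10653 × $30,000,000 = $3,195,900.

$3,196,000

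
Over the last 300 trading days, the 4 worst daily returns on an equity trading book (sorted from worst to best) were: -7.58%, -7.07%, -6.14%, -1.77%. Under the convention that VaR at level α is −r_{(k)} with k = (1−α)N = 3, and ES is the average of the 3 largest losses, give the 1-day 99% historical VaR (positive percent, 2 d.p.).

k = 3; the 3rd lowest return is -6.14%, so VaR = 6.14%.

6.14%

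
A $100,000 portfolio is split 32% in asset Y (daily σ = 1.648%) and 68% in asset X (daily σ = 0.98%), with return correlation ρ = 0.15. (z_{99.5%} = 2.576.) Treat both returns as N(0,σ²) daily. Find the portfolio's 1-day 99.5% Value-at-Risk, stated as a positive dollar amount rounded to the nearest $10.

σ_p² = 0.32²·1.648² + 0.68²·0.98² + 2·0.15·0.32·0.68·1.648·0.98 = 0.8276 (%²).
σ_p = √0.8276 = 0.910%.
VaR = 2.576 × 0.910% = 2.344%; on $100,000 that is $2,344.

$2,340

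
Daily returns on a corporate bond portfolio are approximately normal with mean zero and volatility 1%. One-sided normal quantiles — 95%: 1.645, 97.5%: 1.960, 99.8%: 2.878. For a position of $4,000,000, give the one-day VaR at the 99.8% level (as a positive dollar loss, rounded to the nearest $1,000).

$115,000

VaR = z·σ = 2.878 × 1% = 2.878%.
On $4,000,000: 0.02878 × $4,000,000 = $115,120.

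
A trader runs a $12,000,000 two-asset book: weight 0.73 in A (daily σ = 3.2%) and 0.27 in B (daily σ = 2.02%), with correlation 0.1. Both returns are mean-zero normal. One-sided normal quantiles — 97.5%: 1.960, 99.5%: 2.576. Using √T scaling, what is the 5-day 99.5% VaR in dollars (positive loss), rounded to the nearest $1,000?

σ_p = √(0.73²·3.2² + 0.27²·2.02² + 2·0.1·0.73·0.27·3.2·2.02) = 2.451%.
σ_{5d} = 2.451% × √5 = 5.481%.
VaR = 2.576 × 5.481% = 14.119%; on $12,000,000 that is $1,694,280.

$1,694,000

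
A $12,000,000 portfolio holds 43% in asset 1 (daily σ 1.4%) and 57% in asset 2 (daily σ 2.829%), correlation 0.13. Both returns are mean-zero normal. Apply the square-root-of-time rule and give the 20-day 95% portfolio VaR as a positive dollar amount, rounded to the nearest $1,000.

$1,583,000

σ_p = √(0.43²·1.4² + 0.57²·2.829² + 2·0.13·0.43·0.57·1.4·2.829) = 1.793%.
σ_{20d} = 1.793% × √20 = 8.019%.
z(95%) = 1.645.
VaR = 1.645 × 8.019% = 13.191%; on $12,000,000 that is $1,582,920.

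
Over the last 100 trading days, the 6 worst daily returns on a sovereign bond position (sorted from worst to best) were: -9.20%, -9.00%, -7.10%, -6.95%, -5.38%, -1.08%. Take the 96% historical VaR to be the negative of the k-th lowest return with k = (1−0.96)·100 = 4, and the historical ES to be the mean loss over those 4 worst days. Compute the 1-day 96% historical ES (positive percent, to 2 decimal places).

The 4 worst returns sum to -32.25%.
ES = −(-32.25%) / 4 = 8.0625% ≈ 8.06%.

8.06%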